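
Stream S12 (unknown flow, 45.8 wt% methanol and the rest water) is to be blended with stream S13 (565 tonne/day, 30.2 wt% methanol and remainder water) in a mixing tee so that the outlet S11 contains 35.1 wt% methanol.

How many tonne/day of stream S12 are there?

Let S12 be the unknown flow. Total out = 565 + S12.
methanol balance: 170.63 + 0.458·S12 = 0.351·(565 + S12)
(0.458 − 0.351)·S12 = 0.351×565 − 170.63 = 27.685
S12 = 27.685 / 0.107 = 258.74 tonne/day

258.7 tonne/day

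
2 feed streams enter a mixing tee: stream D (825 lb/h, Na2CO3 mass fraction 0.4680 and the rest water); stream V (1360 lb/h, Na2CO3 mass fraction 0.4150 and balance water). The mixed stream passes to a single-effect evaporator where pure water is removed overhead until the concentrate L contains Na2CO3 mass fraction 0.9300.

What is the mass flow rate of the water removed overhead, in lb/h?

Na2CO3 entering = 825×0.468 + 1360×0.415 = 950.5 lb/h.
All Na2CO3 reports to L, so L = 950.5/0.930 = 1022 lb/h.
Total feed = 2185 lb/h; overhead = 2185 − 1022 = 1163 lb/h.

1163 lb/h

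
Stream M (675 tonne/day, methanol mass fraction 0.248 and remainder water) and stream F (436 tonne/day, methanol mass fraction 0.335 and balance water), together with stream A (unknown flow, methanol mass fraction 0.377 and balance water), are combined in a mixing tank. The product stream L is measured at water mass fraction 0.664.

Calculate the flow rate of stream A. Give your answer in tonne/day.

1459 tonne/day

Let A be the unknown flow. Total out = 1111 + A.
water balance: 797.54 + 0.623·A = 0.664·(1111 + A)
(0.623 − 0.664)·A = 0.664×1111 − 797.54 = -59.836
A = -59.836 / -0.041 = 1459.4 tonne/day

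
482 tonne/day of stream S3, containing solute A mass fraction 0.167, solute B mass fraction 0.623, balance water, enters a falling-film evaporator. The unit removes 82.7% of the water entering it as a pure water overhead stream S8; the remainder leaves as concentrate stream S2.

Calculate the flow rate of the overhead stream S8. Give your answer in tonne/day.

water entering = 482×0.210 = 101.22 tonne/day; overhead removed = 0.827×101.22 = 83.709 tonne/day.

83.71 tonne/day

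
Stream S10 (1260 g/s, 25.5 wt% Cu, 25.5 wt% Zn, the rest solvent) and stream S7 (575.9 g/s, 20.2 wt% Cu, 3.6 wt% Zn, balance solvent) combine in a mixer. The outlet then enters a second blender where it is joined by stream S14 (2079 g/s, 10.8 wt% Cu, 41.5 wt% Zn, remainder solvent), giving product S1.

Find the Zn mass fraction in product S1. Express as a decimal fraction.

Overall, product flow = 3914.9 g/s.
Zn in = 1260×0.255 + 575.9×0.036 + 2079×0.415 = 1204.8 g/s.
Zn fraction in S1 = 0.308.

0.308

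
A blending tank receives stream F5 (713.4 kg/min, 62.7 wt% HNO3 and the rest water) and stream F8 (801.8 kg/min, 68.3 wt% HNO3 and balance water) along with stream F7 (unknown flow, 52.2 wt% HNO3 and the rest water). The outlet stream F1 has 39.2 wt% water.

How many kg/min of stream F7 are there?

856.9 kg/min

Let F7 be the unknown flow. Total out = 1515.2 + F7.
water balance: 520.27 + 0.478·F7 = 0.392·(1515.2 + F7)
(0.478 − 0.392)·F7 = 0.392×1515.2 − 520.27 = 73.69
F7 = 73.69 / 0.086 = 856.86 kg/min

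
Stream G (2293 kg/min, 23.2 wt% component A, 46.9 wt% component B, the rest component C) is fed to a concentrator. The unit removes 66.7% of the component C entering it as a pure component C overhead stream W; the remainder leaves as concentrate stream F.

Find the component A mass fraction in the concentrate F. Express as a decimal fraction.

component A is not removed: 2293×0.232 = 531.98 kg/min of component A enters F.
component C entering = 2293×0.299 = 685.61 kg/min; overhead removed = 0.667×685.61 = 457.3 kg/min.
Concentrate = 2293 − 457.3 = 1835.7 kg/min.
Mass fraction = 531.98/1835.7 = 0.290.

0.290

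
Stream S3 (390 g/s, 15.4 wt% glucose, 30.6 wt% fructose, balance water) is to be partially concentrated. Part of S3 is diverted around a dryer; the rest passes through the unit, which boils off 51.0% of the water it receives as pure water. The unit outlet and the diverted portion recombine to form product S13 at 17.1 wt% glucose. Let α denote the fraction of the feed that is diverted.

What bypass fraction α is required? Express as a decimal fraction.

0.639

All 390×0.154 = 60.06 g/s of glucose reaches S13, so S13 = 60.06/0.171 = 351.23 g/s and vapour = 38.772 g/s.
The evaporator receives (1−α)·390 of feed at 0.540 water and removes 0.510 of that water:
0.510×0.540×(1−α)×390 = 38.772
(1−α) = 38.772/107.41 = 0.3610;  α = 0.6390.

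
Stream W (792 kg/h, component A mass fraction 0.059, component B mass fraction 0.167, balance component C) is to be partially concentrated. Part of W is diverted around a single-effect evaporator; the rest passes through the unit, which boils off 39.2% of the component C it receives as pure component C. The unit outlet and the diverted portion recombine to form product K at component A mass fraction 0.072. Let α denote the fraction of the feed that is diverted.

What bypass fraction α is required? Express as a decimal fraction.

All 792×0.059 = 46.728 kg/h of component A reaches K, so K = 46.728/0.072 = 649 kg/h and vapour = 143 kg/h.
The evaporator receives (1−α)·792 of feed at 0.774 component C and removes 0.392 of that component C:
0.392×0.774×(1−α)×792 = 143
(1−α) = 143/240.3 = 0.5951;  α = 0.4049.

0.405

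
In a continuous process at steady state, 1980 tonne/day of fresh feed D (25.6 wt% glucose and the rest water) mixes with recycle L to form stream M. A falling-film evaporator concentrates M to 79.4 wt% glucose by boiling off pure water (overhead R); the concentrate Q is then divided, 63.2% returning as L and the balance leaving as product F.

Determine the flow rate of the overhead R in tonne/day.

1342 tonne/day

Overall glucose balance (none leaves overhead): glucose in fresh feed = glucose in product, i.e. 1980×0.256 = (1−0.632)·Q·0.794.
Q = 506.88/(0.794×0.368) = 1734.7 tonne/day.
Recycle L = 0.632×1734.7 = 1096.4 tonne/day.
Combined feed M = 1980 + 1096.4 = 3076.4 tonne/day.
Overhead R = M − Q = 3076.4 − 1734.7 = 1341.6 tonne/day.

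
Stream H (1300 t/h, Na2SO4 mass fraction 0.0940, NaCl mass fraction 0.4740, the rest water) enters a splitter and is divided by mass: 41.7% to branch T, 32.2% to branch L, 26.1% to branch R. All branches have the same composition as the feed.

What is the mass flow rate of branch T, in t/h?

Branch T flow = 0.417×1300 = 542.1 t/h.

542.1 t/h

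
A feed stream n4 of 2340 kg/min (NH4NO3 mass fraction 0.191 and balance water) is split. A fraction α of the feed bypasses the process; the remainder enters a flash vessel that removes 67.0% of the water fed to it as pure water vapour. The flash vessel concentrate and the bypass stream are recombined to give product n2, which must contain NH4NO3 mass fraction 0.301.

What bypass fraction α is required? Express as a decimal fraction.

All 2340×0.191 = 446.94 kg/min of NH4NO3 reaches n2, so n2 = 446.94/0.301 = 1484.9 kg/min and vapour = 855.15 kg/min.
The evaporator receives (1−α)·2340 of feed at 0.809 water and removes 0.670 of that water:
0.670×0.809×(1−α)×2340 = 855.15
(1−α) = 855.15/1268.4 = 0.6742;  α = 0.3258.

0.326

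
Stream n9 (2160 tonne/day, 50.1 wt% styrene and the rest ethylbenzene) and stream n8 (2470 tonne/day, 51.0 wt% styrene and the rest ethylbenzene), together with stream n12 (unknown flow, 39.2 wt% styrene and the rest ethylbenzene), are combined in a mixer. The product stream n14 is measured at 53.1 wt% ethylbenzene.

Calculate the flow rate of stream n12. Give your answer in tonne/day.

Let n12 be the unknown flow. Total out = 4630 + n12.
ethylbenzene balance: 2288.1 + 0.608·n12 = 0.531·(4630 + n12)
(0.608 − 0.531)·n12 = 0.531×4630 − 2288.1 = 170.39
n12 = 170.39 / 0.077 = 2212.9 tonne/day

2213 tonne/day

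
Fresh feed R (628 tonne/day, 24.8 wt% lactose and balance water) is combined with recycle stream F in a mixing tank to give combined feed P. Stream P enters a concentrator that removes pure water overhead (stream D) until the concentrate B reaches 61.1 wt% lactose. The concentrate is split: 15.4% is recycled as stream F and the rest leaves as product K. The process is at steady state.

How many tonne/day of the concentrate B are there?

301.3 tonne/day

Overall lactose balance (none leaves overhead): lactose in fresh feed = lactose in product, i.e. 628×0.248 = (1−0.154)·B·0.611.
B = 155.74/(0.611×0.846) = 301.3 tonne/day.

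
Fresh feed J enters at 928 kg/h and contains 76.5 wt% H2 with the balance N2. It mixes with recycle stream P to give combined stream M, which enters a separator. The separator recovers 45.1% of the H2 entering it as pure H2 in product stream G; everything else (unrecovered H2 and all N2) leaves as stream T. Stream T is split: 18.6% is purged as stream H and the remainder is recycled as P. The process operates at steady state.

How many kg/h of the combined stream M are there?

2456 kg/h

N2 enters only via J and leaves only via the purge: 928×0.235 = 0.186×(N2 in T), and the separator passes all N2, so N2 in M = N2 in T = 1172.5 kg/h.
H2 in M: m_A = 928×0.765 + (1−0.186)·(1−0.451)·m_A, so m_A = 709.92/0.5531 = 1283.5 kg/h.
M = 1283.5 + 1172.5 = 2456 kg/h.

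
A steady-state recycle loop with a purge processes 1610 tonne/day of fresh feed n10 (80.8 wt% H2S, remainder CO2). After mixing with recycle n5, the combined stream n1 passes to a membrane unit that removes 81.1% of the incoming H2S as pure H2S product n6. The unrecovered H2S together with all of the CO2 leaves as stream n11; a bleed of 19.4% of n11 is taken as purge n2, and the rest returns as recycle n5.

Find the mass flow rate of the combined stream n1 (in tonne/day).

3128 tonne/day

CO2 enters only via n10 and leaves only via the purge: 1610×0.192 = 0.194×(CO2 in n11), and the membrane unit passes all CO2, so CO2 in n1 = CO2 in n11 = 1593.4 tonne/day.
H2S in n1: m_A = 1610×0.808 + (1−0.194)·(1−0.811)·m_A, so m_A = 1300.9/0.8477 = 1534.7 tonne/day.
n1 = 1534.7 + 1593.4 = 3128.1 tonne/day.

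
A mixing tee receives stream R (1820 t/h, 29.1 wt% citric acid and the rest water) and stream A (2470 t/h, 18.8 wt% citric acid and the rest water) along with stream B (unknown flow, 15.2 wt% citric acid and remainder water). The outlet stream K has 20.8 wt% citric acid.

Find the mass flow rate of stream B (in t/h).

Let B be the unknown flow. Total out = 4290 + B.
citric acid balance: 993.98 + 0.152·B = 0.208·(4290 + B)
(0.152 − 0.208)·B = 0.208×4290 − 993.98 = -101.66
B = -101.66 / -0.056 = 1815.4 t/h

1815 t/h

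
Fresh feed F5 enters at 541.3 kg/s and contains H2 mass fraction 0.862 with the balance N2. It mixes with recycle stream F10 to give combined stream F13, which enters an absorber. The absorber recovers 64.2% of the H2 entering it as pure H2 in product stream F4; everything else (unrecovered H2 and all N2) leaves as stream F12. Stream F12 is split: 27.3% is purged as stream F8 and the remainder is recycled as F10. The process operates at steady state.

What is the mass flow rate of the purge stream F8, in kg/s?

N2 enters only via F5 and leaves only via the purge: 541.3×0.138 = 0.273×(N2 in F12), and the absorber passes all N2, so N2 in F13 = N2 in F12 = 273.62 kg/s.
H2 in F13: m_A = 541.3×0.862 + (1−0.273)·(1−0.642)·m_A, so m_A = 466.6/0.7397 = 630.77 kg/s.
F12 = (1−0.642)×630.77 + 273.62 = 499.44 kg/s.
Purge F8 = 0.273×499.44 = 136.35 kg/s.

136.3 kg/s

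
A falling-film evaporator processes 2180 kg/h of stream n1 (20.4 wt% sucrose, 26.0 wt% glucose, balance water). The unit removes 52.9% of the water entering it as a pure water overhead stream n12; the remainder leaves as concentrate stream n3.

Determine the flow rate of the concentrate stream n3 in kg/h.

1562 kg/h

water entering = 2180×0.536 = 1168.5 kg/h; overhead removed = 0.529×1168.5 = 618.13 kg/h.
Concentrate = 2180 − 618.13 = 1561.9 kg/h.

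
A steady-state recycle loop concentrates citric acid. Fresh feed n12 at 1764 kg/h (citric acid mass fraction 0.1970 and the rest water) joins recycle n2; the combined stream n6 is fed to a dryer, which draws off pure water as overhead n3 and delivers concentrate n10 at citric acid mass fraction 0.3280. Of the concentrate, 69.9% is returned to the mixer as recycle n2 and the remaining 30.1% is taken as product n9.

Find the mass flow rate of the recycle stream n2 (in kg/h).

Overall citric acid balance (none leaves overhead): citric acid in fresh feed = citric acid in product, i.e. 1764×0.197 = (1−0.699)·n10·0.328.
n10 = 347.51/(0.328×0.301) = 3519.9 kg/h.
Recycle n2 = 0.699×3519.9 = 2460.4 kg/h.

2460 kg/h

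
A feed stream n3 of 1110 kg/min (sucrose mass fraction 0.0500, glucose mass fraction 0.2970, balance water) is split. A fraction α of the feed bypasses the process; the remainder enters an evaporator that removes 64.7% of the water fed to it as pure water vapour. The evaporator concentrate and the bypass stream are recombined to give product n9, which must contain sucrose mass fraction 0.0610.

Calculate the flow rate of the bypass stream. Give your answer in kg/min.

636.2 kg/min

All 1110×0.050 = 55.5 kg/min of sucrose reaches n9, so n9 = 55.5/0.061 = 909.84 kg/min and vapour = 200.16 kg/min.
The evaporator receives (1−α)·1110 of feed at 0.653 water and removes 0.647 of that water:
0.647×0.653×(1−α)×1110 = 200.16
(1−α) = 200.16/468.97 = 0.4268;  α = 0.5732.
Bypass flow = 0.5732×1110 = 636.23 kg/min.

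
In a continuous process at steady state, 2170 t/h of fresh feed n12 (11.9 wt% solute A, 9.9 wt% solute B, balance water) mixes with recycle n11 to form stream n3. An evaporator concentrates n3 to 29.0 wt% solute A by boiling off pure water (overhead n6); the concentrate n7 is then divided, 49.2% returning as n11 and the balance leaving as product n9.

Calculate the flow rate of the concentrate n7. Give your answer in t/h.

Overall solute A balance (none leaves overhead): solute A in fresh feed = solute A in product, i.e. 2170×0.119 = (1−0.492)·n7·0.290.
n7 = 258.23/(0.290×0.508) = 1752.9 t/h.

1753 t/h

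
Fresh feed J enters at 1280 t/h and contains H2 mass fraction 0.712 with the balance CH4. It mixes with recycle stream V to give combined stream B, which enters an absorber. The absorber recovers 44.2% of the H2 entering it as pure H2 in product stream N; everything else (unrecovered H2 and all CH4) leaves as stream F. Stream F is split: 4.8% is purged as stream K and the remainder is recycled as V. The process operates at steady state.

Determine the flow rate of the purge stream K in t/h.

420.7 t/h

CH4 enters only via J and leaves only via the purge: 1280×0.288 = 0.048×(CH4 in F), and the absorber passes all CH4, so CH4 in B = CH4 in F = 7680 t/h.
H2 in B: m_A = 1280×0.712 + (1−0.048)·(1−0.442)·m_A, so m_A = 911.36/0.4688 = 1944.1 t/h.
F = (1−0.442)×1944.1 + 7680 = 8764.8 t/h.
Purge K = 0.048×8764.8 = 420.71 t/h.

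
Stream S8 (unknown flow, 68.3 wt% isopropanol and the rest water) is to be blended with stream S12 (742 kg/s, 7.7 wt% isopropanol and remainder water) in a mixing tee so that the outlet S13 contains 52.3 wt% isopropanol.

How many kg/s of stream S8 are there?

Let S8 be the unknown flow. Total out = 742 + S8.
isopropanol balance: 57.134 + 0.683·S8 = 0.523·(742 + S8)
(0.683 − 0.523)·S8 = 0.523×742 − 57.134 = 330.93
S8 = 330.93 / 0.160 = 2068.3 kg/s

2068 kg/s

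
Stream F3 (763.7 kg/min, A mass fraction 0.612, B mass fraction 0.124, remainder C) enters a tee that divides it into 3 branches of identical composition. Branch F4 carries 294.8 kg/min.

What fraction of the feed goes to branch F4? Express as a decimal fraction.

Fraction to F4 = 294.8/763.7 = 0.3860.

0.386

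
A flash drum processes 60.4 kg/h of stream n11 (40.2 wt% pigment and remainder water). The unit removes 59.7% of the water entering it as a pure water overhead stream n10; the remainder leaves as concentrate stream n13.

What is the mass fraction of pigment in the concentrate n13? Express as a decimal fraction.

0.6252

pigment is not removed: 60.4×0.402 = 24.281 kg/h of pigment enters n13.
water entering = 60.4×0.598 = 36.119 kg/h; overhead removed = 0.597×36.119 = 21.563 kg/h.
Concentrate = 60.4 − 21.563 = 38.837 kg/h.
Mass fraction = 24.281/38.837 = 0.6252.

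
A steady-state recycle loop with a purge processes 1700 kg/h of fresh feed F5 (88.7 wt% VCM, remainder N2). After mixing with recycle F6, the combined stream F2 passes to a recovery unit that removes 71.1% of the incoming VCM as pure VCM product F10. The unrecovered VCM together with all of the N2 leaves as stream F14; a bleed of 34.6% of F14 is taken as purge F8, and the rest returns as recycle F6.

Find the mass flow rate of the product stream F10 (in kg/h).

VCM in F2: m_A = 1700×0.887 + (1−0.346)·(1−0.711)·m_A, so m_A = 1507.9/0.8110 = 1859.3 kg/h.
Product F10 = 0.711×1859.3 = 1322 kg/h.

1322 kg/h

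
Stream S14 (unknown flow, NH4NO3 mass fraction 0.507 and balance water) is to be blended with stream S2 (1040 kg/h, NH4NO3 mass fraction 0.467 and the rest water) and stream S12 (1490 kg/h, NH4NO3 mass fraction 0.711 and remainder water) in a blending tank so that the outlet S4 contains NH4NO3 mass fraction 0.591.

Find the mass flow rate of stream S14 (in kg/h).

Let S14 be the unknown flow. Total out = 2530 + S14.
NH4NO3 balance: 1545.1 + 0.507·S14 = 0.591·(2530 + S14)
(0.507 − 0.591)·S14 = 0.591×2530 − 1545.1 = -49.84
S14 = -49.84 / -0.084 = 593.33 kg/h

593.3 kg/h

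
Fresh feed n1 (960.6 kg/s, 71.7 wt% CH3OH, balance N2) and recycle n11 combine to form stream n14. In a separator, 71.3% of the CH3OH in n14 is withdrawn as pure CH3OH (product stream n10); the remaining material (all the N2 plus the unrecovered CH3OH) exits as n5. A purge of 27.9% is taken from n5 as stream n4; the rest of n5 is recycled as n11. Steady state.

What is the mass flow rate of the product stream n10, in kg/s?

619.2 kg/s

CH3OH in n14: m_A = 960.6×0.717 + (1−0.279)·(1−0.713)·m_A, so m_A = 688.75/0.7931 = 868.46 kg/s.
Product n10 = 0.713×868.46 = 619.21 kg/s.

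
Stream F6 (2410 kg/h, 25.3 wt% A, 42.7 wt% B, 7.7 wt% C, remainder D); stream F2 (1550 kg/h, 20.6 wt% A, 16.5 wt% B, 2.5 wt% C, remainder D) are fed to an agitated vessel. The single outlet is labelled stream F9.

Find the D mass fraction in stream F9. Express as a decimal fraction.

0.384

Total flow out = 2410 + 1550 = 3960 kg/h.
D in = 2410×0.243 + 1550×0.604 = 1521.8 kg/h.
D mass fraction in F9 = 1521.8/3960 = 0.384.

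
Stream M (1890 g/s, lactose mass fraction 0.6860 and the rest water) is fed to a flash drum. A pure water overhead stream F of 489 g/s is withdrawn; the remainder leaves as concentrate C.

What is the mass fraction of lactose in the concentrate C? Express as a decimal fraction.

0.9254

lactose is not removed: 1890×0.686 = 1296.5 g/s of lactose enters C.
Concentrate = 1890 − 489 = 1401 g/s.
Mass fraction = 1296.5/1401 = 0.9254.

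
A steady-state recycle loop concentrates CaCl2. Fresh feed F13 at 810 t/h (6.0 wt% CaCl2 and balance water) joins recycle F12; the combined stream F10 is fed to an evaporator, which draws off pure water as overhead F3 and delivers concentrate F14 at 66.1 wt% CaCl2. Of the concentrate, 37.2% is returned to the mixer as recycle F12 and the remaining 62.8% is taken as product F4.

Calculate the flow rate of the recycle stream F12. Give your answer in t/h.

Overall CaCl2 balance (none leaves overhead): CaCl2 in fresh feed = CaCl2 in product, i.e. 810×0.060 = (1−0.372)·F14·0.661.
F14 = 48.6/(0.661×0.628) = 117.08 t/h.
Recycle F12 = 0.372×117.08 = 43.553 t/h.

43.55 t/h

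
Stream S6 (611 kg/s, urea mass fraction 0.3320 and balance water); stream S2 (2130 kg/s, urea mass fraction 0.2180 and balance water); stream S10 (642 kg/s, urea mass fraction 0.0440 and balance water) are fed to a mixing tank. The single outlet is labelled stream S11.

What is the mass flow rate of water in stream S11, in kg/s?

water out = water in = 611×0.668 + 2130×0.782 + 642×0.956 = 2687.6 kg/s.

2688 kg/s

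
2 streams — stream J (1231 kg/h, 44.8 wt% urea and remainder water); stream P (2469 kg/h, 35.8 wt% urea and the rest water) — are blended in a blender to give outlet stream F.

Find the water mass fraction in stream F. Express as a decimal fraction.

Total flow out = 1231 + 2469 = 3700 kg/h.
water in = 1231×0.552 + 2469×0.642 = 2264.6 kg/h.
water mass fraction in F = 2264.6/3700 = 0.612.

0.612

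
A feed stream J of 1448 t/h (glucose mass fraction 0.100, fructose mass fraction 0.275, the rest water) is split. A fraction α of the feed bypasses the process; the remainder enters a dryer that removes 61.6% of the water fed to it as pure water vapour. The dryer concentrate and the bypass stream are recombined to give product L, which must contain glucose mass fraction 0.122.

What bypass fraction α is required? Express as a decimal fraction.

All 1448×0.100 = 144.8 t/h of glucose reaches L, so L = 144.8/0.122 = 1186.9 t/h and vapour = 261.11 t/h.
The evaporator receives (1−α)·1448 of feed at 0.625 water and removes 0.616 of that water:
0.616×0.625×(1−α)×1448 = 261.11
(1−α) = 261.11/557.48 = 0.4684;  α = 0.5316.

0.532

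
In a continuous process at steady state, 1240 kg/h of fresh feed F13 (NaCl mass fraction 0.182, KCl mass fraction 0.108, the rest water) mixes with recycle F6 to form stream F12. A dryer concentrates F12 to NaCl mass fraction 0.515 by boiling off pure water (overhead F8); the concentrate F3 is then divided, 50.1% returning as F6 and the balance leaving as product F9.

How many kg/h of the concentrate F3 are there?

Overall NaCl balance (none leaves overhead): NaCl in fresh feed = NaCl in product, i.e. 1240×0.182 = (1−0.501)·F3·0.515.
F3 = 225.68/(0.515×0.499) = 878.18 kg/h.

878.2 kg/h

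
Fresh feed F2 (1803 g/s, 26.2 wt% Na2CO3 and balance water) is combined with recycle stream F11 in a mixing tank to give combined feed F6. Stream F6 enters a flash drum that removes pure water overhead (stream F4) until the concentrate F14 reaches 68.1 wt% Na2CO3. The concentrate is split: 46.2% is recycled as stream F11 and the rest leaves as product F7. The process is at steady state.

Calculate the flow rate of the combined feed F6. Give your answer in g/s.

Overall Na2CO3 balance (none leaves overhead): Na2CO3 in fresh feed = Na2CO3 in product, i.e. 1803×0.262 = (1−0.462)·F14·0.681.
F14 = 472.39/(0.681×0.538) = 1289.3 g/s.
Recycle F11 = 0.462×1289.3 = 595.68 g/s.
Combined feed F6 = 1803 + 595.68 = 2398.7 g/s.

2399 g/s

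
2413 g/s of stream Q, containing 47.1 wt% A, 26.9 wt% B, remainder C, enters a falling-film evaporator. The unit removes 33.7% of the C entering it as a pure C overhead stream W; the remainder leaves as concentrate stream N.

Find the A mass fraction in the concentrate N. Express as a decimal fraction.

A is not removed: 2413×0.471 = 1136.5 g/s of A enters N.
C entering = 2413×0.260 = 627.38 g/s; overhead removed = 0.337×627.38 = 211.43 g/s.
Concentrate = 2413 − 211.43 = 2201.6 g/s.
Mass fraction = 1136.5/2201.6 = 0.516.

0.516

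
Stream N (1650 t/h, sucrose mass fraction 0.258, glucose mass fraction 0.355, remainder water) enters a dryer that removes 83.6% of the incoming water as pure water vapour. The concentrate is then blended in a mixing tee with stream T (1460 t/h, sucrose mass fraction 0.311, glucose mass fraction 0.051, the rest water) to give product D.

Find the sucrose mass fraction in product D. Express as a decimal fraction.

Vapour removed = 0.836×0.387×1650 = 533.83 t/h; concentrate = 1116.2 t/h.
sucrose reaching the mixer = 425.7 (from concentrate) + 1460×0.311 = 879.76 t/h.
Product flow = 1116.2 + 1460 = 2576.2 t/h; sucrose fraction = 0.341.

0.341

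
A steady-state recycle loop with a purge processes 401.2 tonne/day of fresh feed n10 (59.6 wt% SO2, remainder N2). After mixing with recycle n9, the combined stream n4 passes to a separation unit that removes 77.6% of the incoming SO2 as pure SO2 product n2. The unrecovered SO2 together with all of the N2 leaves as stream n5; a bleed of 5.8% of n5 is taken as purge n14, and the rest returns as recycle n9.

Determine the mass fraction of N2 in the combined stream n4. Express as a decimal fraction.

0.9022

N2 enters only via n10 and leaves only via the purge: 401.2×0.404 = 0.058×(N2 in n5), and the separation unit passes all N2, so N2 in n4 = N2 in n5 = 2794.6 tonne/day.
SO2 in n4: m_A = 401.2×0.596 + (1−0.058)·(1−0.776)·m_A, so m_A = 239.12/0.7890 = 303.06 tonne/day.
n4 = 303.06 + 2794.6 = 3097.6 tonne/day.
N2 fraction in n4 = 2794.6/3097.6 = 0.9022.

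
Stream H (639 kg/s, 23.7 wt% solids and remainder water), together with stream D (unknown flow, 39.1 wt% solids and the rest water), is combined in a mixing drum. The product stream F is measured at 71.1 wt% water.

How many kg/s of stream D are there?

Let D be the unknown flow. Total out = 639 + D.
water balance: 487.56 + 0.609·D = 0.711·(639 + D)
(0.609 − 0.711)·D = 0.711×639 − 487.56 = -33.228
D = -33.228 / -0.102 = 325.76 kg/s

325.8 kg/s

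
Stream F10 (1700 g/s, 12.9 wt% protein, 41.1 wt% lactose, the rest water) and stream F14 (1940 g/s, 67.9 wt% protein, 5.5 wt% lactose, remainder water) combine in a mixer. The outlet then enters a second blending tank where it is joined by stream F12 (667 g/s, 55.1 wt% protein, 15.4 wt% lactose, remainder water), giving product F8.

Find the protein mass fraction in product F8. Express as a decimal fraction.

Overall, product flow = 4307 g/s.
protein in = 1700×0.129 + 1940×0.679 + 667×0.551 = 1904.1 g/s.
protein fraction in F8 = 0.442.

0.442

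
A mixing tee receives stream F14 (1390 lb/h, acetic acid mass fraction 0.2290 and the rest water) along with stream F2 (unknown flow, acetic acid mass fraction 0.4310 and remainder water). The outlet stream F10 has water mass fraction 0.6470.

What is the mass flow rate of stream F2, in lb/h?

2210 lb/h

Let F2 be the unknown flow. Total out = 1390 + F2.
water balance: 1071.7 + 0.569·F2 = 0.647·(1390 + F2)
(0.569 − 0.647)·F2 = 0.647×1390 − 1071.7 = -172.36
F2 = -172.36 / -0.078 = 2209.7 lb/h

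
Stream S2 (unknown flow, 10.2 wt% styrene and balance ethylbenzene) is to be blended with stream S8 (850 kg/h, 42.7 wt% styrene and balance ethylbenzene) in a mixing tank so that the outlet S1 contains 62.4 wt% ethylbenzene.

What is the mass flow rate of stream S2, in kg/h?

158.2 kg/h

Let S2 be the unknown flow. Total out = 850 + S2.
ethylbenzene balance: 487.05 + 0.898·S2 = 0.624·(850 + S2)
(0.898 − 0.624)·S2 = 0.624×850 − 487.05 = 43.35
S2 = 43.35 / 0.274 = 158.21 kg/h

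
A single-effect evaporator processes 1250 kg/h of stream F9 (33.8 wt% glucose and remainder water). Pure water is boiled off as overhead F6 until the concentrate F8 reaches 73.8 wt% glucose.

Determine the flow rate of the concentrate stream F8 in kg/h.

572.5 kg/h

glucose is conserved: 1250×0.338 = 422.5 kg/h all reports to the concentrate.
Concentrate = 422.5/(target fraction) = 572.49 kg/h.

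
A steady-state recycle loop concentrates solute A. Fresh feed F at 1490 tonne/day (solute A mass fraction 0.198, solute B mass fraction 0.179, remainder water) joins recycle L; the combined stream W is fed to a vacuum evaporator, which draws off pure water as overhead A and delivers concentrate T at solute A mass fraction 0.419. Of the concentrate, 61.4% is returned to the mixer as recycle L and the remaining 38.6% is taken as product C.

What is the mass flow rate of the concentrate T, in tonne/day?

Overall solute A balance (none leaves overhead): solute A in fresh feed = solute A in product, i.e. 1490×0.198 = (1−0.614)·T·0.419.
T = 295.02/(0.419×0.386) = 1824.1 tonne/day.

1824 tonne/day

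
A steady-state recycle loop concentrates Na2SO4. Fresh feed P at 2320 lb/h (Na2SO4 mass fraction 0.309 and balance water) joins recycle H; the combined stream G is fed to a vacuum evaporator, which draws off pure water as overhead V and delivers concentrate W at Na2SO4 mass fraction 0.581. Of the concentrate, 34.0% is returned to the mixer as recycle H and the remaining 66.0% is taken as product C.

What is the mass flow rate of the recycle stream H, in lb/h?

635.6 lb/h

Overall Na2SO4 balance (none leaves overhead): Na2SO4 in fresh feed = Na2SO4 in product, i.e. 2320×0.309 = (1−0.340)·W·0.581.
W = 716.88/(0.581×0.660) = 1869.5 lb/h.
Recycle H = 0.340×1869.5 = 635.63 lb/h.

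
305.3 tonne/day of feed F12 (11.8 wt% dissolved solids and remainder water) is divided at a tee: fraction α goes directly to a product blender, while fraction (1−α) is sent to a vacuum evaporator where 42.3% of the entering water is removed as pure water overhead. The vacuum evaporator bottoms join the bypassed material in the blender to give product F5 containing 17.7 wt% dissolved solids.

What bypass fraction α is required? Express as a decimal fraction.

All 305.3×0.118 = 36.025 tonne/day of dissolved solids reaches F5, so F5 = 36.025/0.177 = 203.53 tonne/day and vapour = 101.77 tonne/day.
The evaporator receives (1−α)·305.3 of feed at 0.882 water and removes 0.423 of that water:
0.423×0.882×(1−α)×305.3 = 101.77
(1−α) = 101.77/113.9 = 0.8934;  α = 0.1066.

0.107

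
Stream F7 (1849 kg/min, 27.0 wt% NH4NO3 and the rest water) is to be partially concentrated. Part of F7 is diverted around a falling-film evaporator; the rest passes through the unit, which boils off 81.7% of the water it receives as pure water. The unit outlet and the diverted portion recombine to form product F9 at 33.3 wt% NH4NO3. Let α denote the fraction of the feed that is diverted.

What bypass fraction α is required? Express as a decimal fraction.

All 1849×0.270 = 499.23 kg/min of NH4NO3 reaches F9, so F9 = 499.23/0.333 = 1499.2 kg/min and vapour = 349.81 kg/min.
The evaporator receives (1−α)·1849 of feed at 0.730 water and removes 0.817 of that water:
0.817×0.730×(1−α)×1849 = 349.81
(1−α) = 349.81/1102.8 = 0.3172;  α = 0.6828.

0.683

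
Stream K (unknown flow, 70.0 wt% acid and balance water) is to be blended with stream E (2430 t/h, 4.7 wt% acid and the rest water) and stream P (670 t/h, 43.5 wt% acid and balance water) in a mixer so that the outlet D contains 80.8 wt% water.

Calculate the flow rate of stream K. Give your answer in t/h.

373.1 t/h

Let K be the unknown flow. Total out = 3100 + K.
water balance: 2694.3 + 0.300·K = 0.808·(3100 + K)
(0.300 − 0.808)·K = 0.808×3100 − 2694.3 = -189.54
K = -189.54 / -0.508 = 373.11 t/h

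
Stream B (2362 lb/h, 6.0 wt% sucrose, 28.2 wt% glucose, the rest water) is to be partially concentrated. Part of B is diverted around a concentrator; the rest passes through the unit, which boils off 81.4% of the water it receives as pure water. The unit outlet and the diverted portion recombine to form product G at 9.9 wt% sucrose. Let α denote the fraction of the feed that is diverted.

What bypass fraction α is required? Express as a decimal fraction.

All 2362×0.060 = 141.72 lb/h of sucrose reaches G, so G = 141.72/0.099 = 1431.5 lb/h and vapour = 930.48 lb/h.
The evaporator receives (1−α)·2362 of feed at 0.658 water and removes 0.814 of that water:
0.814×0.658×(1−α)×2362 = 930.48
(1−α) = 930.48/1265.1 = 0.7355;  α = 0.2645.

0.265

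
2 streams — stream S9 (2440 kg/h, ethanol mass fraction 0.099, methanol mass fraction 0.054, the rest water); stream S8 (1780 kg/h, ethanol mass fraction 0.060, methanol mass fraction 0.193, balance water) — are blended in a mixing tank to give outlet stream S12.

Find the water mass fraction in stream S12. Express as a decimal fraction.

Total flow out = 2440 + 1780 = 4220 kg/h.
water in = 2440×0.847 + 1780×0.747 = 3396.3 kg/h.
water mass fraction in S12 = 3396.3/4220 = 0.805.

0.805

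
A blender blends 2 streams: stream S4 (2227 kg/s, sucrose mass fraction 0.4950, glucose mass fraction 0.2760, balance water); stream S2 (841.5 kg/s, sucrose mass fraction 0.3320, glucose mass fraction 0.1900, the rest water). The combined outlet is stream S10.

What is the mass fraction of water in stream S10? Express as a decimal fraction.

Total flow out = 2227 + 841.5 = 3068.5 kg/s.
water in = 2227×0.229 + 841.5×0.478 = 912.22 kg/s.
water mass fraction in S10 = 912.22/3068.5 = 0.2973.

0.2973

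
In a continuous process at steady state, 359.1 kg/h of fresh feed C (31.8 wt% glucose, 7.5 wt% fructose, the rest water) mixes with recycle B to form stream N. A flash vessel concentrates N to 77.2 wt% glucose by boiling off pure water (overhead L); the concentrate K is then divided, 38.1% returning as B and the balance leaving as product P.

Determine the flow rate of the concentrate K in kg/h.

239 kg/h

Overall glucose balance (none leaves overhead): glucose in fresh feed = glucose in product, i.e. 359.1×0.318 = (1−0.381)·K·0.772.
K = 114.19/(0.772×0.619) = 238.97 kg/h.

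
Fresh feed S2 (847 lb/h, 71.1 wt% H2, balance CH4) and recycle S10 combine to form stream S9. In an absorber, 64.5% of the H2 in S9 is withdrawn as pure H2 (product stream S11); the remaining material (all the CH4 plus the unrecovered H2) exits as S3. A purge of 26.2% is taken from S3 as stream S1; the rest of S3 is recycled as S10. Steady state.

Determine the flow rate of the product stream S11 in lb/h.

526.3 lb/h

H2 in S9: m_A = 847×0.711 + (1−0.262)·(1−0.645)·m_A, so m_A = 602.22/0.7380 = 816 lb/h.
Product S11 = 0.645×816 = 526.32 lb/h.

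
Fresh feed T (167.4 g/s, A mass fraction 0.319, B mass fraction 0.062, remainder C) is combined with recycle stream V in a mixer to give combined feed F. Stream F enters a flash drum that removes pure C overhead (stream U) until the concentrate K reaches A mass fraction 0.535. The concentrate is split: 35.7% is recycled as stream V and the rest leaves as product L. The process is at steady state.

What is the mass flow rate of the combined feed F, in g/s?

Overall A balance (none leaves overhead): A in fresh feed = A in product, i.e. 167.4×0.319 = (1−0.357)·K·0.535.
K = 53.401/(0.535×0.643) = 155.23 g/s.
Recycle V = 0.357×155.23 = 55.418 g/s.
Combined feed F = 167.4 + 55.418 = 222.82 g/s.

222.8 g/s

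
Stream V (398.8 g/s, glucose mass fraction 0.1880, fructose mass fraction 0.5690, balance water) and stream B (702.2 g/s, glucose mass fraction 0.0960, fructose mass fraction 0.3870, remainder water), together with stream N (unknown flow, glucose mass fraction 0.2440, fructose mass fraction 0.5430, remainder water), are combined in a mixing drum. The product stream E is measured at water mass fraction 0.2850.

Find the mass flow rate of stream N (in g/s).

2030 g/s

Let N be the unknown flow. Total out = 1101 + N.
water balance: 459.95 + 0.213·N = 0.285·(1101 + N)
(0.213 − 0.285)·N = 0.285×1101 − 459.95 = -146.16
N = -146.16 / -0.072 = 2030 g/s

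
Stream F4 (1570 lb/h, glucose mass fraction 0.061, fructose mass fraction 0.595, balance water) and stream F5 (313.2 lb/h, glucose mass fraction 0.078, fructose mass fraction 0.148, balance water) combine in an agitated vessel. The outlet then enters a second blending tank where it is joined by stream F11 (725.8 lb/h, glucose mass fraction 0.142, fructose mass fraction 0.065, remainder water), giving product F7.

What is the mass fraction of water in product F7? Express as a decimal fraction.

Overall, product flow = 2609 lb/h.
water in = 1570×0.344 + 313.2×0.774 + 725.8×0.793 = 1358.1 lb/h.
water fraction in F7 = 0.521.

0.521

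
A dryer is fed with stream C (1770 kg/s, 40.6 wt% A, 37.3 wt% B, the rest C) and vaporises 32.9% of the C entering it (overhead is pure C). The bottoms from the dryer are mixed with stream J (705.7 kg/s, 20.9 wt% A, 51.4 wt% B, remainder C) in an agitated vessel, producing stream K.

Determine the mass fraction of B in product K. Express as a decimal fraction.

0.436

Vapour removed = 0.329×0.221×1770 = 128.69 kg/s; concentrate = 1641.3 kg/s.
B reaching the mixer = 660.21 (from concentrate) + 705.7×0.514 = 1022.9 kg/s.
Product flow = 1641.3 + 705.7 = 2347 kg/s; B fraction = 0.436.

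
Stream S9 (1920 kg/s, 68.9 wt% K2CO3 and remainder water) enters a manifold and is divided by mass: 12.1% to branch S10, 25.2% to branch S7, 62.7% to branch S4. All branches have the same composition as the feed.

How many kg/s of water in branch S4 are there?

374.4 kg/s

Branch S4 total = 0.627×1920 = 1203.8 kg/s.
water in S4 = 0.311×1203.8 = 374.39 kg/s.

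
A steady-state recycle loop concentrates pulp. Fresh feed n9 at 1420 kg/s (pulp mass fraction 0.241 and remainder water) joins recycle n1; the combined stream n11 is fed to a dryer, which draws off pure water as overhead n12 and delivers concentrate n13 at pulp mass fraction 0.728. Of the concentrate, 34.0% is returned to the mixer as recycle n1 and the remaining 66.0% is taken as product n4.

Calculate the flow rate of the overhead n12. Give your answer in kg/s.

949.9 kg/s

Overall pulp balance (none leaves overhead): pulp in fresh feed = pulp in product, i.e. 1420×0.241 = (1−0.340)·n13·0.728.
n13 = 342.22/(0.728×0.660) = 712.25 kg/s.
Recycle n1 = 0.340×712.25 = 242.16 kg/s.
Combined feed n11 = 1420 + 242.16 = 1662.2 kg/s.
Overhead n12 = n11 − n13 = 1662.2 − 712.25 = 949.92 kg/s.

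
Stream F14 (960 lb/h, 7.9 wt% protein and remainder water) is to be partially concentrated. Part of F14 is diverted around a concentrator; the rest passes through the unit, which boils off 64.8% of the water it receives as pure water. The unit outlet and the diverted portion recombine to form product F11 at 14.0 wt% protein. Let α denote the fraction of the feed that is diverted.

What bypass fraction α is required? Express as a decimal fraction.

0.270

All 960×0.079 = 75.84 lb/h of protein reaches F11, so F11 = 75.84/0.140 = 541.71 lb/h and vapour = 418.29 lb/h.
The evaporator receives (1−α)·960 of feed at 0.921 water and removes 0.648 of that water:
0.648×0.921×(1−α)×960 = 418.29
(1−α) = 418.29/572.94 = 0.7301;  α = 0.2699.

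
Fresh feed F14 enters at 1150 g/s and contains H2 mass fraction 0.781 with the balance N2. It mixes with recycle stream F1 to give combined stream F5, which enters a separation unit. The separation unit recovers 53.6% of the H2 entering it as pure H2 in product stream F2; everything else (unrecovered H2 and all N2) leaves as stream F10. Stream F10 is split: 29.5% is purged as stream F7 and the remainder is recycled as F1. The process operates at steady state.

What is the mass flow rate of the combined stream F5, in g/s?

N2 enters only via F14 and leaves only via the purge: 1150×0.219 = 0.295×(N2 in F10), and the separation unit passes all N2, so N2 in F5 = N2 in F10 = 853.73 g/s.
H2 in F5: m_A = 1150×0.781 + (1−0.295)·(1−0.536)·m_A, so m_A = 898.15/0.6729 = 1334.8 g/s.
F5 = 1334.8 + 853.73 = 2188.5 g/s.

2189 g/s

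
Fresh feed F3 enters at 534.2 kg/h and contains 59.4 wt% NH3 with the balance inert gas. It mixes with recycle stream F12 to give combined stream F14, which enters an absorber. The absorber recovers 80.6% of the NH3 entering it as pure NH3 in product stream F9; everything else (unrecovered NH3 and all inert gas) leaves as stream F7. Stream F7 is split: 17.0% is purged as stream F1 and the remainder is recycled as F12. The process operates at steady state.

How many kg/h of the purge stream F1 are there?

inert gas enters only via F3 and leaves only via the purge: 534.2×0.406 = 0.170×(inert gas in F7), and the absorber passes all inert gas, so inert gas in F14 = inert gas in F7 = 1275.8 kg/h.
NH3 in F14: m_A = 534.2×0.594 + (1−0.170)·(1−0.806)·m_A, so m_A = 317.31/0.8390 = 378.21 kg/h.
F7 = (1−0.806)×378.21 + 1275.8 = 1349.2 kg/h.
Purge F1 = 0.170×1349.2 = 229.36 kg/h.

229.4 kg/h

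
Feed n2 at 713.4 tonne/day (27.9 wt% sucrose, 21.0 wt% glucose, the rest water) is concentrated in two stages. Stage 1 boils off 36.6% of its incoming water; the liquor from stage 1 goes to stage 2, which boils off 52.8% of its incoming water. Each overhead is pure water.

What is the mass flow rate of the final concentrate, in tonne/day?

457.9 tonne/day

water in feed = 713.4×0.511 = 364.55 tonne/day.
After stage 1: water left = (1−0.366)×364.55 = 231.12; stream total = 579.98 tonne/day.
After stage 2: water left = (1−0.528)×231.12 = 109.09; final concentrate = 457.94 tonne/day.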